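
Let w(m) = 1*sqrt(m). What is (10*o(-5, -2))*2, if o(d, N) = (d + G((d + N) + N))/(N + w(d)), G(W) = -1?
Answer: 80/3 + 40*I*sqrt(5)/3 ≈ 26.667 + 29.814*I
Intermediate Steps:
w(m) = sqrt(m)
o(d, N) = (-1 + d)/(N + sqrt(d)) (o(d, N) = (d - 1)/(N + sqrt(d)) = (-1 + d)/(N + sqrt(d)))
(10*o(-5, -2))*2 = (10*((-1 - 5)/(-2 + sqrt(-5))))*2 = (10*(-6/(-2 + I*sqrt(5))))*2 = -60/(-2 + I*sqrt(5))*2 = -120/(-2 + I*sqrt(5))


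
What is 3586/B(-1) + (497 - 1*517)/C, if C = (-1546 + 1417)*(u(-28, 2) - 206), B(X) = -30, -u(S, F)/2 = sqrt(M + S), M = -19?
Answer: (-77099*sqrt(47) + 7941247*I)/(645*(sqrt(47) - 103*I)) ≈ -119.53 + 4.987e-5*I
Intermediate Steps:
u(S, F) = -2*sqrt(-19 + S)
C = 26574 + 258*I*sqrt(47) (C = (-1546 + 1417)*(-2*sqrt(-19 - 28) - 206) = -129*(-2*I*sqrt(47) - 206) = -129*(-206 - 2*I*sqrt(47)) = 26574 + 258*I*sqrt(47) ≈ 26574.0 + 1768.8*I)
3586/B(-1) + (497 - 1*517)/C = 3586/(-30) + (497 - 1*517)/(26574 + 258*I*sqrt(47)) = 3586*(-1/30) + (497 - 517)/(26574 + 258*I*sqrt(47)) = -1793/15 - 20/(26574 + 258*I*sqrt(47))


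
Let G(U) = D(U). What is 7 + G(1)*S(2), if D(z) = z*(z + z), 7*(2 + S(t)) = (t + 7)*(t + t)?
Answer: 93/7 ≈ 13.286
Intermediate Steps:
S(t) = -2 + 2*t*(7 + t)/7 (S(t) = -2 + ((t + 7)*(t + t))/7 = -2 + ((7 + t)*(2*t))/7 = -2 + (2*t*(7 + t))/7 = -2 + 2*t*(7 + t)/7)
D(z) = 2*z² (D(z) = z*(2*z) = 2*z²)
G(U) = 2*U²
7 + G(1)*S(2) = 7 + (2*1²)*(-2 + 2*2 + (2/7)*2²) = 7 + (2*1)*(-2 + 4 + (2/7)*4) = 7 + 2*(-2 + 4 + 8/7) = 7 + 2*(22/7) = 7 + 44/7 = 93/7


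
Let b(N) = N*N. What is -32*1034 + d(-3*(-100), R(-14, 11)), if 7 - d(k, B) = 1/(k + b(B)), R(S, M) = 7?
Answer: -11545270/349 ≈ -33081.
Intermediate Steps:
b(N) = N²
d(k, B) = 7 - 1/(k + B²)
-32*1034 + d(-3*(-100), R(-14, 11)) = -32*1034 + (-1 + 7*(-3*(-100)) + 7*7²)/(-3*(-100) + 7²) = -33088 + (-1 + 7*300 + 7*49)/(300 + 49) = -33088 + (-1 + 2100 + 343)/349 = -33088 + (1/349)*2442 = -33088 + 2442/349 = -11545270/349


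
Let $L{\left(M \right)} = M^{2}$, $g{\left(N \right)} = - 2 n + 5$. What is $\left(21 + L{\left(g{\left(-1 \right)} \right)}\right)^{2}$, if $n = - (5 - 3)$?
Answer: $10404$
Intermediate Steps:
$n = -2$ ($n = - (5 - 3) = \left(-1\right) 2 = -2$)
$g{\left(N \right)} = 9$ ($g{\left(N \right)} = \left(-2\right) \left(-2\right) + 5 = 4 + 5 = 9$)
$\left(21 + L{\left(g{\left(-1 \right)} \right)}\right)^{2} = \left(21 + 9^{2}\right)^{2} = \left(21 + 81\right)^{2} = 102^{2} = 10404$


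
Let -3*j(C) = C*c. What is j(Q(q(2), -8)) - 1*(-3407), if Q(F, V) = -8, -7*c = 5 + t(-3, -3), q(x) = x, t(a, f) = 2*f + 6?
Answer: 71507/21 ≈ 3405.1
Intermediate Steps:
t(a, f) = 6 + 2*f
c = -5/7 (c = -(5 + (6 + 2*(-3)))/7 = -(5 + (6 - 6))/7 = -(5 + 0)/7 = -1/7*5 = -5/7 ≈ -0.71429)
j(C) = 5*C/21 (j(C) = -C*(-5)/(3*7) = -(-5)*C/21 = 5*C/21)
j(Q(q(2), -8)) - 1*(-3407) = (5/21)*(-8) - 1*(-3407) = -40/21 + 3407 = 71507/21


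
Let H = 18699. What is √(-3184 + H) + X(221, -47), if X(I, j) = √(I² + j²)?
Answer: √15515 + 5*√2042 ≈ 350.50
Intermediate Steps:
√(-3184 + H) + X(221, -47) = √(-3184 + 18699) + √(221² + (-47)²) = √15515 + √(48841 + 2209) = √15515 + √51050 = √15515 + 5*√2042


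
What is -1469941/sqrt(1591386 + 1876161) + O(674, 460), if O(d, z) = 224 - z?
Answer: -236 - 1469941*sqrt(385283)/1155849 ≈ -1025.4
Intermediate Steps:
-1469941/sqrt(1591386 + 1876161) + O(674, 460) = -1469941/sqrt(1591386 + 1876161) + (224 - 1*460) = -1469941*sqrt(385283)/1155849 + (224 - 460) = -1469941*sqrt(385283)/1155849 - 236 = -236 - 1469941*sqrt(385283)/1155849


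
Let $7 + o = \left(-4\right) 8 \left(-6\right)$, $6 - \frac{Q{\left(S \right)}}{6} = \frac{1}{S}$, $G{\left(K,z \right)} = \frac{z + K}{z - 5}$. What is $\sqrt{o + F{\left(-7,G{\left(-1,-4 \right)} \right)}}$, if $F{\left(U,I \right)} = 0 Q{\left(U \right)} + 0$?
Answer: $\sqrt{185} \approx 13.601$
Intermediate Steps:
$G{\left(K,z \right)} = \frac{K + z}{-5 + z}$
$Q{\left(S \right)} = 36 - \frac{6}{S}$
$o = 185$ ($o = -7 + \left(-4\right) 8 \left(-6\right) = -7 - -192 = -7 + 192 = 185$)
$F{\left(U,I \right)} = 0$ ($F{\left(U,I \right)} = 0 \left(36 - \frac{6}{U}\right) + 0 = 0 + 0 = 0$)
$\sqrt{o + F{\left(-7,G{\left(-1,-4 \right)} \right)}} = \sqrt{185 + 0} = \sqrt{185}$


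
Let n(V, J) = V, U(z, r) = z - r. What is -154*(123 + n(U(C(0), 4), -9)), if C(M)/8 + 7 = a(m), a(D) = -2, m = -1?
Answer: -7238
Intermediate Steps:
C(M) = -72 (C(M) = -56 + 8*(-2) = -56 - 16 = -72)
-154*(123 + n(U(C(0), 4), -9)) = -154*(123 + (-72 - 1*4)) = -154*(123 + (-72 - 4)) = -154*(123 - 76) = -154*47 = -7238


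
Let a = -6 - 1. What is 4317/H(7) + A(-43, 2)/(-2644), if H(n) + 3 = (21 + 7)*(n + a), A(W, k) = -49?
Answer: -3804667/2644 ≈ -1439.0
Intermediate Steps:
a = -7
H(n) = -199 + 28*n (H(n) = -3 + (21 + 7)*(n - 7) = -3 + 28*(-7 + n) = -3 + (-196 + 28*n) = -199 + 28*n)
4317/H(7) + A(-43, 2)/(-2644) = 4317/(-199 + 28*7) - 49/(-2644) = 4317/(-199 + 196) - 49*(-1/2644) = 4317/(-3) + 49/2644 = 4317*(-1/3) + 49/2644 = -1439 + 49/2644 = -3804667/2644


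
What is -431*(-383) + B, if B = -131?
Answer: 164942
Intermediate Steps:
-431*(-383) + B = -431*(-383) - 131 = 165073 - 131 = 164942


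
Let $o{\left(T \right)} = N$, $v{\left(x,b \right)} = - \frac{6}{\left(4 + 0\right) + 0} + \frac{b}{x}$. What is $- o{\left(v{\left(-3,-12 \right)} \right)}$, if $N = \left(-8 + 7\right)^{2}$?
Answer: $-1$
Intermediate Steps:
$N = 1$ ($N = \left(-1\right)^{2} = 1$)
$v{\left(x,b \right)} = - \frac{3}{2} + \frac{b}{x}$ ($v{\left(x,b \right)} = - \frac{6}{4 + 0} + \frac{b}{x} = - \frac{6}{4} + \frac{b}{x} = \left(-6\right) \frac{1}{4} + \frac{b}{x} = - \frac{3}{2} + \frac{b}{x}$)
$o{\left(T \right)} = 1$
$- o{\left(v{\left(-3,-12 \right)} \right)} = \left(-1\right) 1 = -1$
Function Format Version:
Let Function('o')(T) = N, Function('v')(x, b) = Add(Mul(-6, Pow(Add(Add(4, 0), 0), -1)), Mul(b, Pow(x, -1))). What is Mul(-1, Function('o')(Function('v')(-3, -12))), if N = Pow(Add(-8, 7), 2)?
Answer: -1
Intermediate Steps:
N = 1 (N = Pow(-1, 2) = 1)
Function('v')(x, b) = Add(Rational(-3, 2), Mul(b, Pow(x, -1))) (Function('v')(x, b) = Add(Mul(-6, Pow(Add(4, 0), -1)), Mul(b, Pow(x, -1))) = Add(Mul(-6, Pow(4, -1)), Mul(b, Pow(x, -1))) = Add(Mul(-6, Rational(1, 4)), Mul(b, Pow(x, -1))) = Add(Rational(-3, 2), Mul(b, Pow(x, -1))))
Function('o')(T) = 1
Mul(-1, Function('o')(Function('v')(-3, -12))) = Mul(-1, 1) = -1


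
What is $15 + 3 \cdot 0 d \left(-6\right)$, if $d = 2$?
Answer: $15$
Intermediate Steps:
$15 + 3 \cdot 0 d \left(-6\right) = 15 + 3 \cdot 0 \cdot 2 \left(-6\right) = 15 + 0 \cdot 2 \left(-6\right) = 15 + 0 \left(-6\right) = 15 + 0 = 15$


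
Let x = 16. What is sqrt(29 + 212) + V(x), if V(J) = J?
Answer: 16 + sqrt(241) ≈ 31.524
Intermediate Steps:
sqrt(29 + 212) + V(x) = sqrt(29 + 212) + 16 = sqrt(241) + 16 = 16 + sqrt(241)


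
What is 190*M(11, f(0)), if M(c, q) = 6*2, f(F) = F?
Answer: 2280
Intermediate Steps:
M(c, q) = 12
190*M(11, f(0)) = 190*12 = 2280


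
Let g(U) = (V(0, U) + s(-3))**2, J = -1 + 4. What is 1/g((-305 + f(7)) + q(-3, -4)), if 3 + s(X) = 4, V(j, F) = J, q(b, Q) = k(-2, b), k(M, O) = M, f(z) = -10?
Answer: 1/16 ≈ 0.062500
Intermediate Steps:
J = 3
q(b, Q) = -2
V(j, F) = 3
s(X) = 1 (s(X) = -3 + 4 = 1)
g(U) = 16 (g(U) = (3 + 1)**2 = 4**2 = 16)
1/g((-305 + f(7)) + q(-3, -4)) = 1/16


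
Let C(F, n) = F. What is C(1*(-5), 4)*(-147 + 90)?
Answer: 285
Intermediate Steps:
C(1*(-5), 4)*(-147 + 90) = (1*(-5))*(-147 + 90) = -5*(-57) = 285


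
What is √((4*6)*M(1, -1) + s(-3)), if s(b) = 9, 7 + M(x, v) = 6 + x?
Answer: 3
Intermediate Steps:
M(x, v) = -1 + x (M(x, v) = -7 + (6 + x) = -1 + x)
√((4*6)*M(1, -1) + s(-3)) = √((4*6)*(-1 + 1) + 9) = √(24*0 + 9) = √(0 + 9) = √9 = 3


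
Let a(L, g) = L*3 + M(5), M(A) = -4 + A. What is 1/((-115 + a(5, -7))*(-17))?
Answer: 1/1683 ≈ 0.00059418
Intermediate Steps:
a(L, g) = 1 + 3*L (a(L, g) = L*3 + (-4 + 5) = 3*L + 1 = 1 + 3*L)
1/((-115 + a(5, -7))*(-17)) = 1/((-115 + (1 + 3*5))*(-17)) = 1/((-115 + (1 + 15))*(-17)) = 1/((-115 + 16)*(-17)) = 1/(-99*(-17)) = 1/1683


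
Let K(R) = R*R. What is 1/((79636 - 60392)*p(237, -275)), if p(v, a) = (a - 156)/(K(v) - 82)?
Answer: -56087/8294164 ≈ -0.0067622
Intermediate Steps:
K(R) = R**2
p(v, a) = (-156 + a)/(-82 + v**2) (p(v, a) = (a - 156)/(v**2 - 82) = (-156 + a)/(-82 + v**2))
1/((79636 - 60392)*p(237, -275)) = 1/((79636 - 60392)*(((-156 - 275)/(-82 + 237**2)))) = 1/(19244*((-431/(-82 + 56169)))) = 1/(19244*((-431/56087))) = 1/(19244*(((1/56087)*(-431)))) = 1/(19244*(-431/56087)) = (1/19244)*(-56087/431) = -56087/8294164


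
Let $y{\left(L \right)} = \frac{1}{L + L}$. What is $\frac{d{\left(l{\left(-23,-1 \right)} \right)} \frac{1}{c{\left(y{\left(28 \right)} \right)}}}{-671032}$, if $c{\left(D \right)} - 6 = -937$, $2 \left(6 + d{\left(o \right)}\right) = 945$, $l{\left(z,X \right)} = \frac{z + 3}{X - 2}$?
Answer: $\frac{933}{1249461584} \approx 7.4672 \cdot 10^{-7}$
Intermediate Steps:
$y{\left(L \right)} = \frac{1}{2 L}$
$l{\left(z,X \right)} = \frac{3 + z}{-2 + X}$
$d{\left(o \right)} = \frac{933}{2}$ ($d{\left(o \right)} = -6 + \frac{1}{2} \cdot 945 = -6 + \frac{945}{2} = \frac{933}{2}$)
$c{\left(D \right)} = -931$ ($c{\left(D \right)} = 6 - 937 = -931$)
$\frac{d{\left(l{\left(-23,-1 \right)} \right)} \frac{1}{c{\left(y{\left(28 \right)} \right)}}}{-671032} = \frac{\frac{933}{2} \frac{1}{-931}}{-671032} = \frac{933}{2} \left(- \frac{1}{931}\right) \left(- \frac{1}{671032}\right) = \left(- \frac{933}{1862}\right) \left(- \frac{1}{671032}\right) = \frac{933}{1249461584}$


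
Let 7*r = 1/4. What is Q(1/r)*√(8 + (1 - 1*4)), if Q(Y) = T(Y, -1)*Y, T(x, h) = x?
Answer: 784*√5 ≈ 1753.1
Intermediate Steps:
r = 1/28 (r = (⅐)/4 = (⅐)*(¼) = 1/28 ≈ 0.035714)
Q(Y) = Y² (Q(Y) = Y*Y = Y²)
Q(1/r)*√(8 + (1 - 1*4)) = (1/(1/28))²*√(8 + (1 - 1*4)) = 28²*√(8 + (1 - 4)) = 784*√(8 - 3) = 784*√5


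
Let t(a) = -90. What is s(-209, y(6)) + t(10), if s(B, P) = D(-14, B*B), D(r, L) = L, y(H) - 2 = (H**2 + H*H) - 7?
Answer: 43591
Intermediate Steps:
y(H) = -5 + 2*H**2 (y(H) = 2 + ((H**2 + H*H) - 7) = 2 + ((H**2 + H**2) - 7) = 2 + (2*H**2 - 7) = 2 + (-7 + 2*H**2) = -5 + 2*H**2)
s(B, P) = B**2 (s(B, P) = B*B = B**2)
s(-209, y(6)) + t(10) = (-209)**2 - 90 = 43681 - 90 = 43591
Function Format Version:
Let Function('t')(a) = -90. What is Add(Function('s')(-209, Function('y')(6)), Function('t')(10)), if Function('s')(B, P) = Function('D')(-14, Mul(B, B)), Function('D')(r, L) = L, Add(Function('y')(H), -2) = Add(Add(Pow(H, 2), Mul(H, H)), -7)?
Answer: 43591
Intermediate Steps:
Function('y')(H) = Add(-5, Mul(2, Pow(H, 2))) (Function('y')(H) = Add(2, Add(Add(Pow(H, 2), Mul(H, H)), -7)) = Add(2, Add(Add(Pow(H, 2), Pow(H, 2)), -7)) = Add(2, Add(Mul(2, Pow(H, 2)), -7)) = Add(2, Add(-7, Mul(2, Pow(H, 2)))) = Add(-5, Mul(2, Pow(H, 2))))
Function('s')(B, P) = Pow(B, 2) (Function('s')(B, P) = Mul(B, B) = Pow(B, 2))
Add(Function('s')(-209, Function('y')(6)), Function('t')(10)) = Add(Pow(-209, 2), -90) = Add(43681, -90) = 43591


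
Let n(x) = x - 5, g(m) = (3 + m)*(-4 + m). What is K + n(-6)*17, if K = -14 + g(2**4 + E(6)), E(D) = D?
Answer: 249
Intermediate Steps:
g(m) = (-4 + m)*(3 + m)
n(x) = -5 + x
K = 436 (K = -14 + (-12 + (2**4 + 6)**2 - (2**4 + 6)) = -14 + (-12 + (16 + 6)**2 - (16 + 6)) = -14 + (-12 + 22**2 - 1*22) = -14 + (-12 + 484 - 22) = -14 + 450 = 436)
K + n(-6)*17 = 436 + (-5 - 6)*17 = 436 - 11*17 = 436 - 187 = 249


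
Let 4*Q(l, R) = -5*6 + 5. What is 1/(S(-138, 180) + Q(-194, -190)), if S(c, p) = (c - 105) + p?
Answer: -4/277 ≈ -0.014440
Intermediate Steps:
S(c, p) = -105 + c + p (S(c, p) = (-105 + c) + p = -105 + c + p)
Q(l, R) = -25/4 (Q(l, R) = (-5*6 + 5)/4 = (-30 + 5)/4 = (¼)*(-25) = -25/4)
1/(S(-138, 180) + Q(-194, -190)) = 1/((-105 - 138 + 180) - 25/4) = 1/(-63 - 25/4) = 1/(-277/4) = -4/277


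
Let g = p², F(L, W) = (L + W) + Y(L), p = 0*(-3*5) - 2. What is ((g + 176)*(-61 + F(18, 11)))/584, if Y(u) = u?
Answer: -315/73 ≈ -4.3151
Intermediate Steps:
p = -2 (p = 0*(-15) - 2 = 0 - 2 = -2)
F(L, W) = W + 2*L (F(L, W) = (L + W) + L = W + 2*L)
g = 4 (g = (-2)² = 4)
((g + 176)*(-61 + F(18, 11)))/584 = ((4 + 176)*(-61 + (11 + 2*18)))/584 = (180*(-61 + (11 + 36)))*(1/584) = (180*(-61 + 47))*(1/584) = (180*(-14))*(1/584) = -2520*1/584 = -315/73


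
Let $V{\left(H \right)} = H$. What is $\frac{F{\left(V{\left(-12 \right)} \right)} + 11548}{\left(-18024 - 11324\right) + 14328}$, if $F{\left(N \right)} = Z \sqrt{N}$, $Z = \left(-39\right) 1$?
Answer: $- \frac{2887}{3755} + \frac{39 i \sqrt{3}}{7510} \approx -0.76884 + 0.0089947 i$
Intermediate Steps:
$Z = -39$
$F{\left(N \right)} = - 39 \sqrt{N}$
$\frac{F{\left(V{\left(-12 \right)} \right)} + 11548}{\left(-18024 - 11324\right) + 14328} = \frac{- 39 \sqrt{-12} + 11548}{\left(-18024 - 11324\right) + 14328} = \frac{- 39 \cdot 2 i \sqrt{3} + 11548}{-29348 + 14328} = \frac{- 78 i \sqrt{3} + 11548}{-15020} = \left(11548 - 78 i \sqrt{3}\right) \left(- \frac{1}{15020}\right) = - \frac{2887}{3755} + \frac{39 i \sqrt{3}}{7510}$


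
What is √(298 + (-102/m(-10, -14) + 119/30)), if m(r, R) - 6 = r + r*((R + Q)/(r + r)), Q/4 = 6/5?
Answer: √522239730/1290 ≈ 17.715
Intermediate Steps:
Q = 24/5 (Q = 4*(6/5) = 24/5 ≈ 4.8000)
m(r, R) = 42/5 + r + R/2 (m(r, R) = 6 + (r + r*((R + 24/5)/(r + r))) = 6 + (r + r*((24/5 + R)/((2*r)))) = 6 + (r + r*((24/5 + R)*(1/(2*r)))) = 6 + (r + r*((24/5 + R)/(2*r))) = 6 + (r + (12/5 + R/2)) = 6 + (12/5 + r + R/2) = 42/5 + r + R/2)
√(298 + (-102/m(-10, -14) + 119/30)) = √(298 + (-102/(42/5 - 10 + (½)*(-14)) + 119/30)) = √(298 + (-102/(42/5 - 10 - 7) + 119*(1/30))) = √(298 + (-102/(-43/5) + 119/30)) = √(298 + (-102*(-5/43) + 119/30)) = √(298 + (510/43 + 119/30)) = √(298 + 20417/1290) = √(404837/1290) = √522239730/1290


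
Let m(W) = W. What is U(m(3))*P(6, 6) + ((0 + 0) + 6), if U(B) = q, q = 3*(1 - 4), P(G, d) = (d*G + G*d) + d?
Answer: -696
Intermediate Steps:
P(G, d) = d + 2*G*d (P(G, d) = (G*d + G*d) + d = 2*G*d + d = d + 2*G*d)
q = -9 (q = 3*(-3) = -9)
U(B) = -9
U(m(3))*P(6, 6) + ((0 + 0) + 6) = -54*(1 + 2*6) + ((0 + 0) + 6) = -54*(1 + 12) + (0 + 6) = -54*13 + 6 = -9*78 + 6 = -702 + 6 = -696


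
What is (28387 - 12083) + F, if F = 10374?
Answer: 26678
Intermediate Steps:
(28387 - 12083) + F = (28387 - 12083) + 10374 = 16304 + 10374 = 26678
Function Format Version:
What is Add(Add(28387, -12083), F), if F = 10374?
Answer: 26678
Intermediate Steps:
Add(Add(28387, -12083), F) = Add(Add(28387, -12083), 10374) = Add(16304, 10374) = 26678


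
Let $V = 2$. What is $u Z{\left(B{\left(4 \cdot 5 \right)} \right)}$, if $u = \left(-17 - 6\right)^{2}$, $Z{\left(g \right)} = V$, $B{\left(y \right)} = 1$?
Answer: $1058$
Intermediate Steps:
$Z{\left(g \right)} = 2$
$u = 529$ ($u = \left(-23\right)^{2} = 529$)
$u Z{\left(B{\left(4 \cdot 5 \right)} \right)} = 529 \cdot 2 = 1058$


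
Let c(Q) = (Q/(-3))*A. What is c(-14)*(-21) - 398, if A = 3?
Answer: -692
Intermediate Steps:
c(Q) = -Q (c(Q) = (Q/(-3))*3 = (Q*(-⅓))*3 = -Q/3*3 = -Q)
c(-14)*(-21) - 398 = -1*(-14)*(-21) - 398 = 14*(-21) - 398 = -294 - 398 = -692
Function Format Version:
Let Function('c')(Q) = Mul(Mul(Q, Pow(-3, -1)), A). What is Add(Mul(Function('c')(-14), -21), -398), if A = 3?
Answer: -692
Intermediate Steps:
Function('c')(Q) = Mul(-1, Q) (Function('c')(Q) = Mul(Mul(Q, Pow(-3, -1)), 3) = Mul(Mul(Q, Rational(-1, 3)), 3) = Mul(Mul(Rational(-1, 3), Q), 3) = Mul(-1, Q))
Add(Mul(Function('c')(-14), -21), -398) = Add(Mul(Mul(-1, -14), -21), -398) = Add(Mul(14, -21), -398) = Add(-294, -398) = -692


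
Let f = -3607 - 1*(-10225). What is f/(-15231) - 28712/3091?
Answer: -152589570/15693007 ≈ -9.7234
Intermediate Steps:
f = 6618 (f = -3607 + 10225 = 6618)
f/(-15231) - 28712/3091 = 6618/(-15231) - 28712/3091 = 6618*(-1/15231) - 28712*1/3091 = -2206/5077 - 28712/3091 = -152589570/15693007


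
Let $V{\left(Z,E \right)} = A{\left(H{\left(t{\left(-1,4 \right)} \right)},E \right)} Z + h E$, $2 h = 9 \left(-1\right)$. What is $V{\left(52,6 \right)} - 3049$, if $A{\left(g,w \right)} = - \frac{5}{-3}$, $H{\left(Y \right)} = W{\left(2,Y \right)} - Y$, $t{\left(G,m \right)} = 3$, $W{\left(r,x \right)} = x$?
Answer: $- \frac{8968}{3} \approx -2989.3$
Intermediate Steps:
$H{\left(Y \right)} = 0$ ($H{\left(Y \right)} = Y - Y = 0$)
$A{\left(g,w \right)} = \frac{5}{3}$ ($A{\left(g,w \right)} = \left(-5\right) \left(- \frac{1}{3}\right) = \frac{5}{3}$)
$h = - \frac{9}{2}$ ($h = \frac{9 \left(-1\right)}{2} = \frac{1}{2} \left(-9\right) = - \frac{9}{2} \approx -4.5$)
$V{\left(Z,E \right)} = - \frac{9 E}{2} + \frac{5 Z}{3}$ ($V{\left(Z,E \right)} = \frac{5 Z}{3} - \frac{9 E}{2} = - \frac{9 E}{2} + \frac{5 Z}{3}$)
$V{\left(52,6 \right)} - 3049 = \left(\left(- \frac{9}{2}\right) 6 + \frac{5}{3} \cdot 52\right) - 3049 = \left(-27 + \frac{260}{3}\right) - 3049 = \frac{179}{3} - 3049 = - \frac{8968}{3}$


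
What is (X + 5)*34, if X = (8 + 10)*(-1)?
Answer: -442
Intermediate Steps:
X = -18 (X = 18*(-1) = -18)
(X + 5)*34 = (-18 + 5)*34 = -13*34 = -442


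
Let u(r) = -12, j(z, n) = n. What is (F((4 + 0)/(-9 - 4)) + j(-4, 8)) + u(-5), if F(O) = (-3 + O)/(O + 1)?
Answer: -79/9 ≈ -8.7778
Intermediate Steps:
F(O) = (-3 + O)/(1 + O)
(F((4 + 0)/(-9 - 4)) + j(-4, 8)) + u(-5) = ((-3 + (4 + 0)/(-9 - 4))/(1 + (4 + 0)/(-9 - 4)) + 8) - 12 = ((-3 + 4/(-13))/(1 + 4/(-13)) + 8) - 12 = ((-3 + 4*(-1/13))/(1 + 4*(-1/13)) + 8) - 12 = ((-3 - 4/13)/(1 - 4/13) + 8) - 12 = (-43/13/(9/13) + 8) - 12 = ((13/9)*(-43/13) + 8) - 12 = (-43/9 + 8) - 12 = 29/9 - 12 = -79/9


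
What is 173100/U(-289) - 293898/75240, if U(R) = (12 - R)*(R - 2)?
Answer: -195792241/33284580 ≈ -5.8824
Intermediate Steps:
U(R) = (-2 + R)*(12 - R) (U(R) = (12 - R)*(-2 + R) = (-2 + R)*(12 - R))
173100/U(-289) - 293898/75240 = 173100/(-24 - 1*(-289)**2 + 14*(-289)) - 293898/75240 = 173100/(-24 - 1*83521 - 4046) - 293898*1/75240 = 173100/(-24 - 83521 - 4046) - 4453/1140 = 173100/(-87591) - 4453/1140 = 173100*(-1/87591) - 4453/1140 = -57700/29197 - 4453/1140 = -195792241/33284580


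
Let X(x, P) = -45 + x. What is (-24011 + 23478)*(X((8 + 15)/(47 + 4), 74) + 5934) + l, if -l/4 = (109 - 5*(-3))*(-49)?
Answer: -158853442/51 ≈ -3.1148e+6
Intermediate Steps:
l = 24304 (l = -4*(109 - 5*(-3))*(-49) = -4*(109 + 15)*(-49) = -496*(-49) = -4*(-6076) = 24304)
(-24011 + 23478)*(X((8 + 15)/(47 + 4), 74) + 5934) + l = (-24011 + 23478)*((-45 + (8 + 15)/(47 + 4)) + 5934) + 24304 = -533*((-45 + 23/51) + 5934) + 24304 = -533*(-2272/51 + 5934) + 24304 = -533*300362/51 + 24304 = -160092946/51 + 24304 = -158853442/51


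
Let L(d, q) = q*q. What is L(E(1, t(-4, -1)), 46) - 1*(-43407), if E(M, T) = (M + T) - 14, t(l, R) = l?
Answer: 45523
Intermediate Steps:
E(M, T) = -14 + M + T
L(d, q) = q²
L(E(1, t(-4, -1)), 46) - 1*(-43407) = 46² - 1*(-43407) = 2116 + 43407 = 45523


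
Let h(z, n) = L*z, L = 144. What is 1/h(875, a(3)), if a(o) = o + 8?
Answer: 1/126000 ≈ 7.9365e-6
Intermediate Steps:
a(o) = 8 + o
h(z, n) = 144*z
1/h(875, a(3)) = 1/(144*875) = 1/126000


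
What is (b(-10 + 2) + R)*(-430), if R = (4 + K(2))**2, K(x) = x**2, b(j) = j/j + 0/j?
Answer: -27950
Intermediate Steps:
b(j) = 1 (b(j) = 1 + 0 = 1)
R = 64 (R = (4 + 2**2)**2 = (4 + 4)**2 = 8**2 = 64)
(b(-10 + 2) + R)*(-430) = (1 + 64)*(-430) = 65*(-430) = -27950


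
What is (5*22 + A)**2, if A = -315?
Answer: 42025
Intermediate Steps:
(5*22 + A)**2 = (5*22 - 315)**2 = (110 - 315)**2 = (-205)**2 = 42025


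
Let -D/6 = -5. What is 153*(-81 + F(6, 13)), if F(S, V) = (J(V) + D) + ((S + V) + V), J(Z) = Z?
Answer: -918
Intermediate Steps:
D = 30 (D = -6*(-5) = 30)
F(S, V) = 30 + S + 3*V (F(S, V) = (V + 30) + ((S + V) + V) = (30 + V) + (S + 2*V) = 30 + S + 3*V)
153*(-81 + F(6, 13)) = 153*(-81 + (30 + 6 + 3*13)) = 153*(-81 + (30 + 6 + 39)) = 153*(-81 + 75) = 153*(-6) = -918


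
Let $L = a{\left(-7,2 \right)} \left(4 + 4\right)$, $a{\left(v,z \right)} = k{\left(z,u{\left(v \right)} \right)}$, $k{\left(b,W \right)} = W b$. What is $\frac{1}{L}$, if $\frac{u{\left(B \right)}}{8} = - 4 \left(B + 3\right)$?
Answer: $\frac{1}{2048} \approx 0.00048828$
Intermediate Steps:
$u{\left(B \right)} = -96 - 32 B$ ($u{\left(B \right)} = 8 \left(- 4 \left(B + 3\right)\right) = 8 \left(- 4 \left(3 + B\right)\right) = 8 \left(-12 - 4 B\right) = -96 - 32 B$)
$a{\left(v,z \right)} = z \left(-96 - 32 v\right)$ ($a{\left(v,z \right)} = \left(-96 - 32 v\right) z = z \left(-96 - 32 v\right)$)
$L = 2048$ ($L = \left(-32\right) 2 \left(3 - 7\right) \left(4 + 4\right) = \left(-32\right) 2 \left(-4\right) 8 = 256 \cdot 8 = 2048$)
$\frac{1}{L} = \frac{1}{2048}$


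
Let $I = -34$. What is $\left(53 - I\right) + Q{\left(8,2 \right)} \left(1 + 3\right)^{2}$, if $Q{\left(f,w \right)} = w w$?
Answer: $151$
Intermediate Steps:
$Q{\left(f,w \right)} = w^{2}$
$\left(53 - I\right) + Q{\left(8,2 \right)} \left(1 + 3\right)^{2} = \left(53 - -34\right) + 2^{2} \left(1 + 3\right)^{2} = \left(53 + 34\right) + 4 \cdot 4^{2} = 87 + 4 \cdot 16 = 87 + 64 = 151$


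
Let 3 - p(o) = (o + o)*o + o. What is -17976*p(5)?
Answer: 934752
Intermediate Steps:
p(o) = 3 - o - 2*o**2 (p(o) = 3 - ((o + o)*o + o) = 3 - ((2*o)*o + o) = 3 - (2*o**2 + o) = 3 - (o + 2*o**2) = 3 + (-o - 2*o**2) = 3 - o - 2*o**2)
-17976*p(5) = -17976*(3 - 1*5 - 2*5**2) = -17976*(3 - 5 - 2*25) = -17976*(3 - 5 - 50) = -17976*(-52) = 934752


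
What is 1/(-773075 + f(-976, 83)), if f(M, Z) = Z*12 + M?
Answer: -1/773055 ≈ -1.2936e-6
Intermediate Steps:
f(M, Z) = M + 12*Z (f(M, Z) = 12*Z + M = M + 12*Z)
1/(-773075 + f(-976, 83)) = 1/(-773075 + (-976 + 12*83)) = 1/(-773075 + (-976 + 996)) = 1/(-773075 + 20) = 1/(-773055) = -1/773055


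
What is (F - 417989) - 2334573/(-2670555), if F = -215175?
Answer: -563632317149/890185 ≈ -6.3316e+5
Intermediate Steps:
(F - 417989) - 2334573/(-2670555) = (-215175 - 417989) - 2334573/(-2670555) = -633164 - 2334573*(-1/2670555) = -633164 + 778191/890185 = -563632317149/890185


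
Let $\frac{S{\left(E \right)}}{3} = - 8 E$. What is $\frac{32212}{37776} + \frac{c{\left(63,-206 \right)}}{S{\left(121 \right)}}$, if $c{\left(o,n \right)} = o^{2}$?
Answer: $- \frac{1174777}{2285448} \approx -0.51402$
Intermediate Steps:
$S{\left(E \right)} = - 24 E$ ($S{\left(E \right)} = 3 \left(- 8 E\right) = - 24 E$)
$\frac{32212}{37776} + \frac{c{\left(63,-206 \right)}}{S{\left(121 \right)}} = \frac{32212}{37776} + \frac{63^{2}}{\left(-24\right) 121} = 32212 \cdot \frac{1}{37776} + \frac{3969}{-2904} = \frac{8053}{9444} + 3969 \left(- \frac{1}{2904}\right) = \frac{8053}{9444} - \frac{1323}{968} = - \frac{1174777}{2285448}$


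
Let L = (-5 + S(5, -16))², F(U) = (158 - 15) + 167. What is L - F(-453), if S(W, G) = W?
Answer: -310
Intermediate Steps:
F(U) = 310 (F(U) = 143 + 167 = 310)
L = 0 (L = (-5 + 5)² = 0² = 0)
L - F(-453) = 0 - 1*310 = 0 - 310 = -310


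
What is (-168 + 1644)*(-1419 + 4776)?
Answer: 4954932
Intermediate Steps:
(-168 + 1644)*(-1419 + 4776) = 1476*3357 = 4954932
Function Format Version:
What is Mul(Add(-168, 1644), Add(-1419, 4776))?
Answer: 4954932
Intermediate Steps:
Mul(Add(-168, 1644), Add(-1419, 4776)) = Mul(1476, 3357) = 4954932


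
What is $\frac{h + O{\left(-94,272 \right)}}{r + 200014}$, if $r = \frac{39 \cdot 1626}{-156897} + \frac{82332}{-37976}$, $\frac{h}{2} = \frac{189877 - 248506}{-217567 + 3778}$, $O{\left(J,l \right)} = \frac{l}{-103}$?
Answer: $- \frac{195525571003812}{18691069022018759645} \approx -1.0461 \cdot 10^{-5}$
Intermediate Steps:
$O{\left(J,l \right)} = - \frac{l}{103}$ ($O{\left(J,l \right)} = l \left(- \frac{1}{103}\right) = - \frac{l}{103}$)
$h = \frac{39086}{71263}$ ($h = 2 \frac{189877 - 248506}{-217567 + 3778} = 2 \left(- \frac{58629}{-213789}\right) = 2 \left(\left(-58629\right) \left(- \frac{1}{213789}\right)\right) = 2 \cdot \frac{19543}{71263} = \frac{39086}{71263} \approx 0.54848$)
$r = - \frac{32747551}{12731454}$ ($r = 63414 \left(- \frac{1}{156897}\right) + 82332 \left(- \frac{1}{37976}\right) = - \frac{542}{1341} - \frac{20583}{9494} = - \frac{32747551}{12731454} \approx -2.5722$)
$\frac{h + O{\left(-94,272 \right)}}{r + 200014} = \frac{\frac{39086}{71263} - \frac{272}{103}}{- \frac{32747551}{12731454} + 200014} = \frac{\frac{39086}{71263} - \frac{272}{103}}{\frac{2546436292805}{12731454}} = \left(- \frac{15357678}{7340089}\right) \frac{12731454}{2546436292805} = - \frac{195525571003812}{18691069022018759645}$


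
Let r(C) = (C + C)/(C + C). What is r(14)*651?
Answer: 651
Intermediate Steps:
r(C) = 1 (r(C) = (2*C)/((2*C)) = (2*C)*(1/(2*C)) = 1)
r(14)*651 = 1*651 = 651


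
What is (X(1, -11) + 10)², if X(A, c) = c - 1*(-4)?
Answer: 9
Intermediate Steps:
X(A, c) = 4 + c (X(A, c) = c + 4 = 4 + c)
(X(1, -11) + 10)² = ((4 - 11) + 10)² = (-7 + 10)² = 3² = 9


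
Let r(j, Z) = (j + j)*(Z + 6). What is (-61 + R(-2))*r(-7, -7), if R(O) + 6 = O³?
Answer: -1050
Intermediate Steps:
R(O) = -6 + O³
r(j, Z) = 2*j*(6 + Z) (r(j, Z) = (2*j)*(6 + Z) = 2*j*(6 + Z))
(-61 + R(-2))*r(-7, -7) = (-61 + (-6 + (-2)³))*(2*(-7)*(6 - 7)) = (-61 + (-6 - 8))*(2*(-7)*(-1)) = (-61 - 14)*14 = -75*14 = -1050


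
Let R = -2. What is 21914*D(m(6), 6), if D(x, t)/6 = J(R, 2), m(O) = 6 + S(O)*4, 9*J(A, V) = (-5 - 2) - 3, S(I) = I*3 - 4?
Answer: -438280/3 ≈ -1.4609e+5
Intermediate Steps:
S(I) = -4 + 3*I (S(I) = 3*I - 4 = -4 + 3*I)
J(A, V) = -10/9 (J(A, V) = ((-5 - 2) - 3)/9 = (-7 - 3)/9 = (⅑)*(-10) = -10/9)
m(O) = -10 + 12*O (m(O) = 6 + (-4 + 3*O)*4 = 6 + (-16 + 12*O) = -10 + 12*O)
D(x, t) = -20/3 (D(x, t) = 6*(-10/9) = -20/3)
21914*D(m(6), 6) = 21914*(-20/3) = -438280/3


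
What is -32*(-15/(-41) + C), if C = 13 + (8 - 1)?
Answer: -26720/41 ≈ -651.71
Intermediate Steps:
C = 20 (C = 13 + 7 = 20)
-32*(-15/(-41) + C) = -32*(-15/(-41) + 20) = -32*(-15*(-1/41) + 20) = -32*(15/41 + 20) = -32*835/41 = -26720/41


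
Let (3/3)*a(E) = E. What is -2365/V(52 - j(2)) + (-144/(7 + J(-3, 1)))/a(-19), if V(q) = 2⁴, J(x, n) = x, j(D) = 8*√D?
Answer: -44359/304 ≈ -145.92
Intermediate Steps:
V(q) = 16
a(E) = E
-2365/V(52 - j(2)) + (-144/(7 + J(-3, 1)))/a(-19) = -2365/16 - 144/(7 - 3)/(-19) = -2365*1/16 - 144/4*(-1/19) = -2365/16 - 144*¼*(-1/19) = -2365/16 - 36*(-1/19) = -2365/16 + 36/19 = -44359/304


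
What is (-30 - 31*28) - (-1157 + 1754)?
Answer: -1495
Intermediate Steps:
(-30 - 31*28) - (-1157 + 1754) = (-30 - 868) - 1*597 = -898 - 597 = -1495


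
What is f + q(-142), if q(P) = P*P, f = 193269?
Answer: 213433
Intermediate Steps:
q(P) = P**2
f + q(-142) = 193269 + (-142)**2 = 193269 + 20164 = 213433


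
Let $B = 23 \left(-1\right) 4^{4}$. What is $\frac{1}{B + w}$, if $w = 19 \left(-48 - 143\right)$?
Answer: $- \frac{1}{9517} \approx -0.00010508$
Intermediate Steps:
$B = -5888$ ($B = \left(-23\right) 256 = -5888$)
$w = -3629$ ($w = 19 \left(-191\right) = -3629$)
$\frac{1}{B + w} = \frac{1}{-5888 - 3629} = \frac{1}{-9517} = - \frac{1}{9517}$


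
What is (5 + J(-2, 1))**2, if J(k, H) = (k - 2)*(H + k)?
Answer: 81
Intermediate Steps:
J(k, H) = (-2 + k)*(H + k)
(5 + J(-2, 1))**2 = (5 + ((-2)**2 - 2*1 - 2*(-2) + 1*(-2)))**2 = (5 + (4 - 2 + 4 - 2))**2 = (5 + 4)**2 = 9**2 = 81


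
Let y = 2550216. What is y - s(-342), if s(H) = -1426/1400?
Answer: 1785151913/700 ≈ 2.5502e+6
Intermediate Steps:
s(H) = -713/700 (s(H) = -1426*1/1400 = -713/700)
y - s(-342) = 2550216 - 1*(-713/700) = 2550216 + 713/700 = 1785151913/700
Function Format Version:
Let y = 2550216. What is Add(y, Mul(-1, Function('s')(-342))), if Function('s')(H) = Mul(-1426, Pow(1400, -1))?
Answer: Rational(1785151913, 700) ≈ 2.5502e+6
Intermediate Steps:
Function('s')(H) = Rational(-713, 700) (Function('s')(H) = Mul(-1426, Rational(1, 1400)) = Rational(-713, 700))
Add(y, Mul(-1, Function('s')(-342))) = Add(2550216, Mul(-1, Rational(-713, 700))) = Add(2550216, Rational(713, 700)) = Rational(1785151913, 700)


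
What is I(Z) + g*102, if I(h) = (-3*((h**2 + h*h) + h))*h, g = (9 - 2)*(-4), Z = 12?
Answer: -13656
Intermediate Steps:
g = -28 (g = 7*(-4) = -28)
I(h) = h*(-6*h**2 - 3*h) (I(h) = (-3*((h**2 + h**2) + h))*h = (-3*(2*h**2 + h))*h = (-3*(h + 2*h**2))*h = (-6*h**2 - 3*h)*h = h*(-6*h**2 - 3*h))
I(Z) + g*102 = 12**2*(-3 - 6*12) - 28*102 = 144*(-3 - 72) - 2856 = 144*(-75) - 2856 = -10800 - 2856 = -13656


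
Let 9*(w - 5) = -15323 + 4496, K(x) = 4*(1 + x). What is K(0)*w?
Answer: -4792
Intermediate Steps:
K(x) = 4 + 4*x
w = -1198 (w = 5 + (-15323 + 4496)/9 = 5 + (⅑)*(-10827) = 5 - 1203 = -1198)
K(0)*w = (4 + 4*0)*(-1198) = (4 + 0)*(-1198) = 4*(-1198) = -4792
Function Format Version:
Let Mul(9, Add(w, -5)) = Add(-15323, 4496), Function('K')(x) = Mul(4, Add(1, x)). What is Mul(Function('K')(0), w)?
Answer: -4792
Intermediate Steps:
Function('K')(x) = Add(4, Mul(4, x))
w = -1198 (w = Add(5, Mul(Rational(1, 9), Add(-15323, 4496))) = Add(5, Mul(Rational(1, 9), -10827)) = Add(5, -1203) = -1198)
Mul(Function('K')(0), w) = Mul(Add(4, Mul(4, 0)), -1198) = Mul(Add(4, 0), -1198) = Mul(4, -1198) = -4792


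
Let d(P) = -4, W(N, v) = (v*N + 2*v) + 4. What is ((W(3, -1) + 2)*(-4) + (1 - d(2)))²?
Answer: 1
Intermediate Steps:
W(N, v) = 4 + 2*v + N*v (W(N, v) = (N*v + 2*v) + 4 = (2*v + N*v) + 4 = 4 + 2*v + N*v)
((W(3, -1) + 2)*(-4) + (1 - d(2)))² = (((4 + 2*(-1) + 3*(-1)) + 2)*(-4) + (1 - (-4)))² = (((4 - 2 - 3) + 2)*(-4) + (1 - 1*(-4)))² = ((-1 + 2)*(-4) + (1 + 4))² = (1*(-4) + 5)² = (-4 + 5)² = 1² = 1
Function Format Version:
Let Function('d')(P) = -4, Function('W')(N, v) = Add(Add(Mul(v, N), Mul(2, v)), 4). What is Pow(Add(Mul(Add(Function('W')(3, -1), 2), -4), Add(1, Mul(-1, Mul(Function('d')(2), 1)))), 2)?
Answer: 1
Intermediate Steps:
Function('W')(N, v) = Add(4, Mul(2, v), Mul(N, v)) (Function('W')(N, v) = Add(Add(Mul(N, v), Mul(2, v)), 4) = Add(Add(Mul(2, v), Mul(N, v)), 4) = Add(4, Mul(2, v), Mul(N, v)))
Pow(Add(Mul(Add(Function('W')(3, -1), 2), -4), Add(1, Mul(-1, Mul(Function('d')(2), 1)))), 2) = Pow(Add(Mul(Add(Add(4, Mul(2, -1), Mul(3, -1)), 2), -4), Add(1, Mul(-1, Mul(-4, 1)))), 2) = Pow(Add(Mul(Add(Add(4, -2, -3), 2), -4), Add(1, Mul(-1, -4))), 2) = Pow(Add(Mul(Add(-1, 2), -4), Add(1, 4)), 2) = Pow(Add(Mul(1, -4), 5), 2) = Pow(Add(-4, 5), 2) = Pow(1, 2) = 1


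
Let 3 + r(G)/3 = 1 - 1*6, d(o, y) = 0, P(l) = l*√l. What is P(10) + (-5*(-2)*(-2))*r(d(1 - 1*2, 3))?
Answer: 480 + 10*√10 ≈ 511.62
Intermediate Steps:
P(l) = l^(3/2)
r(G) = -24 (r(G) = -9 + 3*(1 - 1*6) = -9 + 3*(1 - 6) = -9 + 3*(-5) = -9 - 15 = -24)
P(10) + (-5*(-2)*(-2))*r(d(1 - 1*2, 3)) = 10^(3/2) + (-5*(-2)*(-2))*(-24) = 10*√10 + (10*(-2))*(-24) = 10*√10 - 20*(-24) = 10*√10 + 480 = 480 + 10*√10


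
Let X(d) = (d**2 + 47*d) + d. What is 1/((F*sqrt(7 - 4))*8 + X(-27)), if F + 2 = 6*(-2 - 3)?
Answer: -189/41627 + 256*sqrt(3)/124881 ≈ -0.00098970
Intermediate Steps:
F = -32 (F = -2 + 6*(-2 - 3) = -2 + 6*(-5) = -2 - 30 = -32)
X(d) = d**2 + 48*d
1/((F*sqrt(7 - 4))*8 + X(-27)) = 1/(-32*sqrt(7 - 4)*8 - 27*(48 - 27)) = 1/(-32*sqrt(3)*8 - 27*21) = 1/(-256*sqrt(3) - 567) = 1/(-567 - 256*sqrt(3))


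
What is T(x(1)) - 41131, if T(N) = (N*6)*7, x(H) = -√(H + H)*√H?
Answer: -41131 - 42*√2 ≈ -41190.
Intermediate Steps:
x(H) = -H*√2 (x(H) = -√(2*H)*√H = -√2*√H*√H = -H*√2)
T(N) = 42*N (T(N) = (6*N)*7 = 42*N)
T(x(1)) - 41131 = 42*(-1*1*√2) - 41131 = 42*(-√2) - 41131 = -42*√2 - 41131 = -41131 - 42*√2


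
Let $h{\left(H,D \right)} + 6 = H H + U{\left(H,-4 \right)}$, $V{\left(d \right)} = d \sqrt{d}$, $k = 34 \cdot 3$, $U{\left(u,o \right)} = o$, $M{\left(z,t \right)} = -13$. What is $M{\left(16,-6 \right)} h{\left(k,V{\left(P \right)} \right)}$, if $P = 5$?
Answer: $-135122$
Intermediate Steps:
$k = 102$
$V{\left(d \right)} = d^{\frac{3}{2}}$
$h{\left(H,D \right)} = -10 + H^{2}$ ($h{\left(H,D \right)} = -6 + \left(H H - 4\right) = -6 + \left(H^{2} - 4\right) = -6 + \left(-4 + H^{2}\right) = -10 + H^{2}$)
$M{\left(16,-6 \right)} h{\left(k,V{\left(P \right)} \right)} = - 13 \left(-10 + 102^{2}\right) = - 13 \left(-10 + 10404\right) = \left(-13\right) 10394 = -135122$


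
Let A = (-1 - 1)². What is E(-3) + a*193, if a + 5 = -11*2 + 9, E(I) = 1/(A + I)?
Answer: -3473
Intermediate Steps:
A = 4 (A = (-2)² = 4)
E(I) = 1/(4 + I)
a = -18 (a = -5 + (-11*2 + 9) = -5 + (-22 + 9) = -5 - 13 = -18)
E(-3) + a*193 = 1/(4 - 3) - 18*193 = 1/1 - 3474 = 1 - 3474 = -3473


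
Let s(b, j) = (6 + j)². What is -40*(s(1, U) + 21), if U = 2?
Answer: -3400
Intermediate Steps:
-40*(s(1, U) + 21) = -40*((6 + 2)² + 21) = -40*(8² + 21) = -40*(64 + 21) = -40*85 = -3400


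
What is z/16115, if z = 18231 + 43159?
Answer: 12278/3223 ≈ 3.8095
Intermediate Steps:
z = 61390
z/16115 = 61390/16115 = 61390*(1/16115) = 12278/3223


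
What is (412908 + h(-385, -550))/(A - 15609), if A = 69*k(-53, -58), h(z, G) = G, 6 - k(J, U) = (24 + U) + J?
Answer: -206179/4596 ≈ -44.861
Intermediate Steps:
k(J, U) = -18 - J - U (k(J, U) = 6 - ((24 + U) + J) = 6 - (24 + J + U) = 6 + (-24 - J - U) = -18 - J - U)
A = 6417 (A = 69*(-18 - 1*(-53) - 1*(-58)) = 69*(-18 + 53 + 58) = 69*93 = 6417)
(412908 + h(-385, -550))/(A - 15609) = (412908 - 550)/(6417 - 15609) = 412358/(-9192) = 412358*(-1/9192) = -206179/4596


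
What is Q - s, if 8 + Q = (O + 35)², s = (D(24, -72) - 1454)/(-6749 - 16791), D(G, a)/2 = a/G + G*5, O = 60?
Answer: 10612948/1177 ≈ 9017.0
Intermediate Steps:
D(G, a) = 10*G + 2*a/G (D(G, a) = 2*(a/G + G*5) = 2*(a/G + 5*G) = 2*(5*G + a/G) = 10*G + 2*a/G)
s = 61/1177 (s = ((10*24 + 2*(-72)/24) - 1454)/(-6749 - 16791) = ((240 + 2*(-72)*(1/24)) - 1454)/(-23540) = ((240 - 6) - 1454)*(-1/23540) = (234 - 1454)*(-1/23540) = -1220*(-1/23540) = 61/1177 ≈ 0.051827)
Q = 9017 (Q = -8 + (60 + 35)² = -8 + 95² = -8 + 9025 = 9017)
Q - s = 9017 - 1*61/1177 = 9017 - 61/1177 = 10612948/1177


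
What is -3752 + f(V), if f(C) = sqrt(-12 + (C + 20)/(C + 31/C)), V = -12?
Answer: -3752 + 6*I*sqrt(427)/35 ≈ -3752.0 + 3.5424*I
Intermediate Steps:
f(C) = sqrt(-12 + (20 + C)/(C + 31/C))
-3752 + f(V) = -3752 + sqrt((-372 - 11*(-12)**2 + 20*(-12))/(31 + (-12)**2)) = -3752 + sqrt((-372 - 11*144 - 240)/(31 + 144)) = -3752 + sqrt((-372 - 1584 - 240)/175) = -3752 + sqrt((1/175)*(-2196)) = -3752 + sqrt(-2196/175) = -3752 + 6*I*sqrt(427)/35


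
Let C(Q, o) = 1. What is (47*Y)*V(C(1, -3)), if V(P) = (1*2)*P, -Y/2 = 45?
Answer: -8460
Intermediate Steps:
Y = -90 (Y = -2*45 = -90)
V(P) = 2*P
(47*Y)*V(C(1, -3)) = (47*(-90))*(2*1) = -4230*2 = -8460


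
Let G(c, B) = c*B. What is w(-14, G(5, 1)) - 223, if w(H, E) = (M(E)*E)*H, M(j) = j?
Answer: -573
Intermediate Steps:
G(c, B) = B*c
w(H, E) = H*E² (w(H, E) = (E*E)*H = E²*H = H*E²)
w(-14, G(5, 1)) - 223 = -14*(1*5)² - 223 = -14*5² - 223 = -14*25 - 223 = -350 - 223 = -573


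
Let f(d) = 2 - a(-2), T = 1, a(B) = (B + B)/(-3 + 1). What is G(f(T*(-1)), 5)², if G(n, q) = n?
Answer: 0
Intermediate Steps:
a(B) = -B (a(B) = (2*B)/(-2) = (2*B)*(-½) = -B)
f(d) = 0 (f(d) = 2 - (-1)*(-2) = 2 - 1*2 = 2 - 2 = 0)
G(f(T*(-1)), 5)² = 0² = 0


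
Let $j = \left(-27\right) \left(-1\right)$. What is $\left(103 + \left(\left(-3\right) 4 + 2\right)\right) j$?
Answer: $2511$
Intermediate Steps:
$j = 27$
$\left(103 + \left(\left(-3\right) 4 + 2\right)\right) j = \left(103 + \left(\left(-3\right) 4 + 2\right)\right) 27 = \left(103 + \left(-12 + 2\right)\right) 27 = \left(103 - 10\right) 27 = 93 \cdot 27 = 2511$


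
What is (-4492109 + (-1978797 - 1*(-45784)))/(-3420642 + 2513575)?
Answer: 6425122/907067 ≈ 7.0834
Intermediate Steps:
(-4492109 + (-1978797 - 1*(-45784)))/(-3420642 + 2513575) = (-4492109 + (-1978797 + 45784))/(-907067) = (-4492109 - 1933013)*(-1/907067) = -6425122*(-1/907067) = 6425122/907067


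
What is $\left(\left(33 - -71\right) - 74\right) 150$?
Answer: $4500$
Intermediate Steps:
$\left(\left(33 - -71\right) - 74\right) 150 = \left(\left(33 + 71\right) - 74\right) 150 = \left(104 - 74\right) 150 = 30 \cdot 150 = 4500$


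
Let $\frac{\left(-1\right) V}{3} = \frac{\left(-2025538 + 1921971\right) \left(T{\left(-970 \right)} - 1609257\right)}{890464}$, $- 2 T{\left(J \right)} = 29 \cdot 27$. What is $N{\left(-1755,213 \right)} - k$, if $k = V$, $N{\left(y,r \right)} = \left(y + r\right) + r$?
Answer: $\frac{997871943885}{1780928} \approx 5.6031 \cdot 10^{5}$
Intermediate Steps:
$T{\left(J \right)} = - \frac{783}{2}$ ($T{\left(J \right)} = - \frac{29 \cdot 27}{2} = \left(- \frac{1}{2}\right) 783 = - \frac{783}{2}$)
$V = - \frac{1000238797197}{1780928}$ ($V = - 3 \frac{\left(-2025538 + 1921971\right) \left(- \frac{783}{2} - 1609257\right)}{890464} = - 3 \left(-103567\right) \left(- \frac{3219297}{2}\right) \frac{1}{890464} = - 3 \cdot \frac{333412932399}{2} \cdot \frac{1}{890464} = \left(-3\right) \frac{333412932399}{1780928} = - \frac{1000238797197}{1780928} \approx -5.6164 \cdot 10^{5}$)
$N{\left(y,r \right)} = y + 2 r$ ($N{\left(y,r \right)} = \left(r + y\right) + r = y + 2 r$)
$k = - \frac{1000238797197}{1780928} \approx -5.6164 \cdot 10^{5}$
$N{\left(-1755,213 \right)} - k = \left(-1755 + 2 \cdot 213\right) - - \frac{1000238797197}{1780928} = \left(-1755 + 426\right) + \frac{1000238797197}{1780928} = -1329 + \frac{1000238797197}{1780928} = \frac{997871943885}{1780928}$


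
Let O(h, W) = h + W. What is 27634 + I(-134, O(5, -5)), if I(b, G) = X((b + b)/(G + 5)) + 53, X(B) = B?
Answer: 138167/5 ≈ 27633.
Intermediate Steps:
O(h, W) = W + h
I(b, G) = 53 + 2*b/(5 + G) (I(b, G) = (b + b)/(G + 5) + 53 = (2*b)/(5 + G) + 53 = 2*b/(5 + G) + 53 = 53 + 2*b/(5 + G))
27634 + I(-134, O(5, -5)) = 27634 + (265 + 2*(-134) + 53*(-5 + 5))/(5 + (-5 + 5)) = 27634 + (265 - 268 + 53*0)/(5 + 0) = 27634 + (265 - 268 + 0)/5 = 27634 + (1/5)*(-3) = 27634 - 3/5 = 138167/5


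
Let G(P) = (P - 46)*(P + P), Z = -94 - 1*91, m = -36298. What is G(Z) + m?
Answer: 49172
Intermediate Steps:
Z = -185 (Z = -94 - 91 = -185)
G(P) = 2*P*(-46 + P) (G(P) = (-46 + P)*(2*P) = 2*P*(-46 + P))
G(Z) + m = 2*(-185)*(-46 - 185) - 36298 = 2*(-185)*(-231) - 36298 = 85470 - 36298 = 49172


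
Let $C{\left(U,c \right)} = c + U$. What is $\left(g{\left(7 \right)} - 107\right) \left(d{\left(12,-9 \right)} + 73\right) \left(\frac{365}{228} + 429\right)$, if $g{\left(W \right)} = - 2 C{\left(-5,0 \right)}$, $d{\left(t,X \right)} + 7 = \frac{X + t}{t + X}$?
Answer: $- \frac{638052323}{228} \approx -2.7985 \cdot 10^{6}$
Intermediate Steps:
$C{\left(U,c \right)} = U + c$
$d{\left(t,X \right)} = -6$ ($d{\left(t,X \right)} = -7 + \frac{X + t}{t + X} = -7 + \frac{X + t}{X + t} = -7 + 1 = -6$)
$g{\left(W \right)} = 10$ ($g{\left(W \right)} = - 2 \left(-5 + 0\right) = \left(-2\right) \left(-5\right) = 10$)
$\left(g{\left(7 \right)} - 107\right) \left(d{\left(12,-9 \right)} + 73\right) \left(\frac{365}{228} + 429\right) = \left(10 - 107\right) \left(-6 + 73\right) \left(\frac{365}{228} + 429\right) = \left(-97\right) 67 \left(365 \cdot \frac{1}{228} + 429\right) = - 6499 \left(\frac{365}{228} + 429\right) = \left(-6499\right) \frac{98177}{228} = - \frac{638052323}{228}$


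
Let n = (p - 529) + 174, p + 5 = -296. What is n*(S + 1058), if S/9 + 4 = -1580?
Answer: 8657888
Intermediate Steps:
S = -14256 (S = -36 + 9*(-1580) = -36 - 14220 = -14256)
p = -301 (p = -5 - 296 = -301)
n = -656 (n = (-301 - 529) + 174 = -830 + 174 = -656)
n*(S + 1058) = -656*(-14256 + 1058) = -656*(-13198) = 8657888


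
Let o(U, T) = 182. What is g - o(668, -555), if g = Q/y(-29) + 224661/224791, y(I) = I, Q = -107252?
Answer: 22929352603/6518939 ≈ 3517.3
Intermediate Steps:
g = 24115799501/6518939 (g = -107252/(-29) + 224661/224791 = -107252*(-1/29) + 224661*(1/224791) = 107252/29 + 224661/224791 = 24115799501/6518939 ≈ 3699.3)
g - o(668, -555) = 24115799501/6518939 - 1*182 = 24115799501/6518939 - 182 = 22929352603/6518939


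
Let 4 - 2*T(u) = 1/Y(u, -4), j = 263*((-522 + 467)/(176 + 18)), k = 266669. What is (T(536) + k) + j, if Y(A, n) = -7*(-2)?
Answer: 724075829/2716 ≈ 2.6660e+5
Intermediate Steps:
Y(A, n) = 14
j = -14465/194 (j = 263*(-55/194) = -14465/194 ≈ -74.562)
T(u) = 55/28 (T(u) = 2 - ½/14 = 2 - ½*1/14 = 2 - 1/28 = 55/28)
(T(536) + k) + j = (55/28 + 266669) - 14465/194 = 7466787/28 - 14465/194 = 724075829/2716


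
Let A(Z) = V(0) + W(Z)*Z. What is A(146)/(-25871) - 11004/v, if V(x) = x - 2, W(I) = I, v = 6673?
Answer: -426912806/172637183 ≈ -2.4729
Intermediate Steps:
V(x) = -2 + x
A(Z) = -2 + Z² (A(Z) = (-2 + 0) + Z*Z = -2 + Z²)
A(146)/(-25871) - 11004/v = (-2 + 146²)/(-25871) - 11004/6673 = (-2 + 21316)*(-1/25871) - 11004*1/6673 = 21314*(-1/25871) - 11004/6673 = -21314/25871 - 11004/6673 = -426912806/172637183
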